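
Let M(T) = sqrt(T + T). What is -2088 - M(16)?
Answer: -2088 - 4*sqrt(2) ≈ -2093.7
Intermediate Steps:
M(T) = sqrt(2)*sqrt(T) (M(T) = sqrt(2*T) = sqrt(2)*sqrt(T))
-2088 - M(16) = -2088 - sqrt(2)*sqrt(16) = -2088 - sqrt(2)*4 = -2088 - 4*sqrt(2)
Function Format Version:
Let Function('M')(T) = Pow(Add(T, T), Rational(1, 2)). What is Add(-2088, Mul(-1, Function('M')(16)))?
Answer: Add(-2088, Mul(-4, Pow(2, Rational(1, 2)))) ≈ -2093.7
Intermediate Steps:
Function('M')(T) = Mul(Pow(2, Rational(1, 2)), Pow(T, Rational(1, 2))) (Function('M')(T) = Pow(Mul(2, T), Rational(1, 2)) = Mul(Pow(2, Rational(1, 2)), Pow(T, Rational(1, 2))))
Add(-2088, Mul(-1, Function('M')(16))) = Add(-2088, Mul(-1, Mul(Pow(2, Rational(1, 2)), Pow(16, Rational(1, 2))))) = Add(-2088, Mul(-1, Mul(Pow(2, Rational(1, 2)), 4))) = Add(-2088, Mul(-1, Mul(4, Pow(2, Rational(1, 2))))) = Add(-2088, Mul(-4, Pow(2, Rational(1, 2))))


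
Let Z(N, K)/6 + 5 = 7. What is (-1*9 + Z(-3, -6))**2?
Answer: 9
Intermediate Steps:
Z(N, K) = 12 (Z(N, K) = -30 + 6*7 = -30 + 42 = 12)
(-1*9 + Z(-3, -6))**2 = (-1*9 + 12)**2 = (-9 + 12)**2 = 3**2 = 9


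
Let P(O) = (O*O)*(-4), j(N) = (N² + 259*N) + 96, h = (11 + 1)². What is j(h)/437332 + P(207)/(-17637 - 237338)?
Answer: 3206362224/3982454525 ≈ 0.80512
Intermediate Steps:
h = 144 (h = 12² = 144)
j(N) = 96 + N² + 259*N
P(O) = -4*O² (P(O) = O²*(-4) = -4*O²)
j(h)/437332 + P(207)/(-17637 - 237338) = (96 + 144² + 259*144)/437332 + (-4*207²)/(-17637 - 237338) = (96 + 20736 + 37296)*(1/437332) - 4*42849/(-254975) = 58128*(1/437332) - 171396*(-1/254975) = 2076/15619 + 171396/254975 = 3206362224/3982454525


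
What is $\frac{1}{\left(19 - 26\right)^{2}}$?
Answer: $\frac{1}{49} \approx 0.020408$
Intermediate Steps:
$\frac{1}{\left(19 - 26\right)^{2}} = \frac{1}{\left(-7\right)^{2}} = \frac{1}{49}$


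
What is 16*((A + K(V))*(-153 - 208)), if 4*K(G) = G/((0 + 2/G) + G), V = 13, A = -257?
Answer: 13347044/9 ≈ 1.4830e+6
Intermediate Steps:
K(G) = G/(4*(G + 2/G)) (K(G) = (G/((0 + 2/G) + G))/4 = (G/(2/G + G))/4 = (G/(G + 2/G))/4 = G/(4*(G + 2/G)))
16*((A + K(V))*(-153 - 208)) = 16*((-257 + (1/4)*13**2/(2 + 13**2))*(-153 - 208)) = 16*((-257 + (1/4)*169/(2 + 169))*(-361)) = 16*((-257 + (1/4)*169/171)*(-361)) = 16*((-257 + (1/4)*169*(1/171))*(-361)) = 16*((-257 + 169/684)*(-361)) = 16*(-175619/684*(-361)) = 16*(3336761/36) = 13347044/9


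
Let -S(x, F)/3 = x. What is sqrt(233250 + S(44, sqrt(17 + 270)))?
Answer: 9*sqrt(2878) ≈ 482.82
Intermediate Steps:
S(x, F) = -3*x
sqrt(233250 + S(44, sqrt(17 + 270))) = sqrt(233250 - 3*44) = sqrt(233250 - 132) = sqrt(233118) = 9*sqrt(2878)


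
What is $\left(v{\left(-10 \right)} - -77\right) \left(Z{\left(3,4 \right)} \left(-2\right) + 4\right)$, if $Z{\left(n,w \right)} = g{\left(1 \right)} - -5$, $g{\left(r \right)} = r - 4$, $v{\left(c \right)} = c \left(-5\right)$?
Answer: $0$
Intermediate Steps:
$v{\left(c \right)} = - 5 c$
$g{\left(r \right)} = -4 + r$
$Z{\left(n,w \right)} = 2$ ($Z{\left(n,w \right)} = \left(-4 + 1\right) - -5 = -3 + 5 = 2$)
$\left(v{\left(-10 \right)} - -77\right) \left(Z{\left(3,4 \right)} \left(-2\right) + 4\right) = \left(\left(-5\right) \left(-10\right) - -77\right) \left(2 \left(-2\right) + 4\right) = \left(50 + 77\right) \left(-4 + 4\right) = 127 \cdot 0 = 0$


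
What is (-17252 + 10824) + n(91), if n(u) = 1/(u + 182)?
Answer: -1754843/273 ≈ -6428.0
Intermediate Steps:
n(u) = 1/(182 + u)
(-17252 + 10824) + n(91) = (-17252 + 10824) + 1/(182 + 91) = -6428 + 1/273 = -1754843/273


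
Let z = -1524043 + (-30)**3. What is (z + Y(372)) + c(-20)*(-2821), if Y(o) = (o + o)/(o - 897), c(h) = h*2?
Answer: -251685773/175 ≈ -1.4382e+6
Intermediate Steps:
c(h) = 2*h
Y(o) = 2*o/(-897 + o) (Y(o) = (2*o)/(-897 + o) = 2*o/(-897 + o))
z = -1551043 (z = -1524043 - 27000 = -1551043)
(z + Y(372)) + c(-20)*(-2821) = (-1551043 + 2*372/(-897 + 372)) + (2*(-20))*(-2821) = (-1551043 + 2*372/(-525)) - 40*(-2821) = (-1551043 + 2*372*(-1/525)) + 112840 = (-1551043 - 248/175) + 112840 = -271432773/175 + 112840 = -251685773/175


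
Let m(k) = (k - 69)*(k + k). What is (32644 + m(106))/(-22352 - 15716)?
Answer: -10122/9517 ≈ -1.0636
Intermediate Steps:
m(k) = 2*k*(-69 + k) (m(k) = (-69 + k)*(2*k) = 2*k*(-69 + k))
(32644 + m(106))/(-22352 - 15716) = (32644 + 2*106*(-69 + 106))/(-22352 - 15716) = (32644 + 2*106*37)/(-38068) = (32644 + 7844)*(-1/38068) = 40488*(-1/38068) = -10122/9517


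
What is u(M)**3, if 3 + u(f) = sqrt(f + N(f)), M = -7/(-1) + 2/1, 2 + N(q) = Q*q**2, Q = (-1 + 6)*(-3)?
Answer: 10845 - 2362*I*sqrt(302) ≈ 10845.0 - 41047.0*I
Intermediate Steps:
Q = -15 (Q = 5*(-3) = -15)
N(q) = -2 - 15*q**2
M = 9 (M = -7*(-1) + 2*1 = 7 + 2 = 9)
u(f) = -3 + sqrt(-2 + f - 15*f**2) (u(f) = -3 + sqrt(f + (-2 - 15*f**2)) = -3 + sqrt(-2 + f - 15*f**2))
u(M)**3 = (-3 + sqrt(-2 + 9 - 15*9**2))**3 = (-3 + sqrt(-2 + 9 - 15*81))**3 = (-3 + sqrt(-2 + 9 - 1215))**3 = (-3 + sqrt(-1208))**3 = (-3 + 2*I*sqrt(302))**3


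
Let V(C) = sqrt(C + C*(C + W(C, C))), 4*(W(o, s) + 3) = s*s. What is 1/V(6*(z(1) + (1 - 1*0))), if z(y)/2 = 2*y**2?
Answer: sqrt(7590)/7590 ≈ 0.011478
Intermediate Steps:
W(o, s) = -3 + s**2/4 (W(o, s) = -3 + (s*s)/4 = -3 + s**2/4)
z(y) = 4*y**2 (z(y) = 2*(2*y**2) = 4*y**2)
V(C) = sqrt(C + C*(-3 + C + C**2/4)) (V(C) = sqrt(C + C*(C + (-3 + C**2/4))) = sqrt(C + C*(-3 + C + C**2/4)))
1/V(6*(z(1) + (1 - 1*0))) = 1/(sqrt((6*(4*1**2 + (1 - 1*0)))*(-8 + (6*(4*1**2 + (1 - 1*0)))**2 + 4*(6*(4*1**2 + (1 - 1*0)))))/2) = 1/(sqrt((6*(4*1 + (1 + 0)))*(-8 + (6*(4*1 + (1 + 0)))**2 + 4*(6*(4*1 + (1 + 0)))))/2) = 1/(sqrt((6*(4 + 1))*(-8 + (6*(4 + 1))**2 + 4*(6*(4 + 1))))/2) = 1/(sqrt((6*5)*(-8 + (6*5)**2 + 4*(6*5)))/2) = 1/(sqrt(30*(-8 + 30**2 + 4*30))/2) = 1/(sqrt(30*(-8 + 900 + 120))/2) = 1/(sqrt(30*1012)/2) = 1/(sqrt(30360)/2) = 1/((2*sqrt(7590))/2) = 1/(sqrt(7590)) = sqrt(7590)/7590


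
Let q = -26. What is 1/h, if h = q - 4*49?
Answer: -1/222 ≈ -0.0045045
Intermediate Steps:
h = -222 (h = -26 - 4*49 = -26 - 196 = -222)
1/h = 1/(-222) = -1/222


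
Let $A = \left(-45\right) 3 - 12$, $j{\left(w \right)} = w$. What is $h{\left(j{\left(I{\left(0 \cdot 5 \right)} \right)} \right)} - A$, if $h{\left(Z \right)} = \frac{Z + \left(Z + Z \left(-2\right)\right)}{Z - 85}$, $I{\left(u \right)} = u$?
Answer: $147$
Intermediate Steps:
$A = -147$ ($A = -135 - 12 = -147$)
$h{\left(Z \right)} = 0$ ($h{\left(Z \right)} = \frac{Z + \left(Z - 2 Z\right)}{-85 + Z} = \frac{Z - Z}{-85 + Z} = \frac{0}{-85 + Z} = 0$)
$h{\left(j{\left(I{\left(0 \cdot 5 \right)} \right)} \right)} - A = 0 - -147 = 0 + 147 = 147$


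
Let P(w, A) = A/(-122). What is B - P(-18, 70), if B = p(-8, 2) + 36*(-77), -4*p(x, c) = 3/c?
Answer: -1352639/488 ≈ -2771.8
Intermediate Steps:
p(x, c) = -3/(4*c)
P(w, A) = -A/122 (P(w, A) = A*(-1/122) = -A/122)
B = -22179/8 (B = -3/4/2 + 36*(-77) = -3/4*1/2 - 2772 = -3/8 - 2772 = -22179/8 ≈ -2772.4)
B - P(-18, 70) = -22179/8 - (-1)*70/122 = -22179/8 - 1*(-35/61) = -22179/8 + 35/61 = -1352639/488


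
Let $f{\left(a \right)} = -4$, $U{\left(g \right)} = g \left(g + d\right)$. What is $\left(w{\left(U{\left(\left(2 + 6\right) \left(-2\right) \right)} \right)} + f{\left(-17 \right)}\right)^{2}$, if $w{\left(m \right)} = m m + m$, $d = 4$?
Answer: $1372850704$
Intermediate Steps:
$U{\left(g \right)} = g \left(4 + g\right)$ ($U{\left(g \right)} = g \left(g + 4\right) = g \left(4 + g\right)$)
$w{\left(m \right)} = m + m^{2}$ ($w{\left(m \right)} = m^{2} + m = m + m^{2}$)
$\left(w{\left(U{\left(\left(2 + 6\right) \left(-2\right) \right)} \right)} + f{\left(-17 \right)}\right)^{2} = \left(\left(2 + 6\right) \left(-2\right) \left(4 + \left(2 + 6\right) \left(-2\right)\right) \left(1 + \left(2 + 6\right) \left(-2\right) \left(4 + \left(2 + 6\right) \left(-2\right)\right)\right) - 4\right)^{2} = \left(8 \left(-2\right) \left(4 + 8 \left(-2\right)\right) \left(1 + 8 \left(-2\right) \left(4 + 8 \left(-2\right)\right)\right) - 4\right)^{2} = \left(- 16 \left(4 - 16\right) \left(1 - 16 \left(4 - 16\right)\right) - 4\right)^{2} = \left(\left(-16\right) \left(-12\right) \left(1 - -192\right) - 4\right)^{2} = \left(192 \left(1 + 192\right) - 4\right)^{2} = \left(192 \cdot 193 - 4\right)^{2} = \left(37056 - 4\right)^{2} = 37052^{2} = 1372850704$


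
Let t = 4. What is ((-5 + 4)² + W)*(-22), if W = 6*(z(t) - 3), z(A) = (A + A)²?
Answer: -8074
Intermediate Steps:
z(A) = 4*A² (z(A) = (2*A)² = 4*A²)
W = 366 (W = 6*(4*4² - 3) = 6*(4*16 - 3) = 6*(64 - 3) = 6*61 = 366)
((-5 + 4)² + W)*(-22) = ((-5 + 4)² + 366)*(-22) = ((-1)² + 366)*(-22) = (1 + 366)*(-22) = 367*(-22) = -8074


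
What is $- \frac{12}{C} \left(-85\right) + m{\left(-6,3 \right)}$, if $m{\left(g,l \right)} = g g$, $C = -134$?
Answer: $\frac{1902}{67} \approx 28.388$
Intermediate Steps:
$m{\left(g,l \right)} = g^{2}$
$- \frac{12}{C} \left(-85\right) + m{\left(-6,3 \right)} = - \frac{12}{-134} \left(-85\right) + \left(-6\right)^{2} = \left(-12\right) \left(- \frac{1}{134}\right) \left(-85\right) + 36 = \frac{6}{67} \left(-85\right) + 36 = - \frac{510}{67} + 36 = \frac{1902}{67}$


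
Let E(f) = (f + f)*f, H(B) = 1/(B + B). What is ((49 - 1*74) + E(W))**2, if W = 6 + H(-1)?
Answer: 5041/4 ≈ 1260.3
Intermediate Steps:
H(B) = 1/(2*B)
W = 11/2 (W = 6 + (1/2)/(-1) = 6 + (1/2)*(-1) = 6 - 1/2 = 11/2 ≈ 5.5000)
E(f) = 2*f**2 (E(f) = (2*f)*f = 2*f**2)
((49 - 1*74) + E(W))**2 = ((49 - 1*74) + 2*(11/2)**2)**2 = ((49 - 74) + 2*(121/4))**2 = (-25 + 121/2)**2 = (71/2)**2 = 5041/4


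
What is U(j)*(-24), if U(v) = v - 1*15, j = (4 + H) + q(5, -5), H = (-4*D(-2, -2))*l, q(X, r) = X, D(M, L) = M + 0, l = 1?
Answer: -48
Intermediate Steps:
D(M, L) = M
H = 8 (H = -4*(-2)*1 = 8*1 = 8)
j = 17 (j = (4 + 8) + 5 = 12 + 5 = 17)
U(v) = -15 + v (U(v) = v - 15 = -15 + v)
U(j)*(-24) = (-15 + 17)*(-24) = 2*(-24) = -48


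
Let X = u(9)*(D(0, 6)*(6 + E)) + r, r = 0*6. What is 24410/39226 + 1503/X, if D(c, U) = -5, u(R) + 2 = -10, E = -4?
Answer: 10314313/784520 ≈ 13.147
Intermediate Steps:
u(R) = -12 (u(R) = -2 - 10 = -12)
r = 0
X = 120 (X = -(-60)*(6 - 4) + 0 = -(-60)*2 + 0 = -12*(-10) + 0 = 120 + 0 = 120)
24410/39226 + 1503/X = 24410/39226 + 1503/120 = 24410*(1/39226) + 1503*(1/120) = 12205/19613 + 501/40 = 10314313/784520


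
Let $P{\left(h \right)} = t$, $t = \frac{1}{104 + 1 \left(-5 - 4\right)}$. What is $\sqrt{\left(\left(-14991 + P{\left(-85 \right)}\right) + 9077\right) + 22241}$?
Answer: $\frac{\sqrt{147351270}}{95} \approx 127.78$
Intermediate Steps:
$t = \frac{1}{95}$ ($t = \frac{1}{104 + 1 \left(-9\right)} = \frac{1}{104 - 9} = \frac{1}{95} \approx 0.010526$)
$P{\left(h \right)} = \frac{1}{95}$
$\sqrt{\left(\left(-14991 + P{\left(-85 \right)}\right) + 9077\right) + 22241} = \sqrt{\left(\left(-14991 + \frac{1}{95}\right) + 9077\right) + 22241} = \sqrt{\left(- \frac{1424144}{95} + 9077\right) + 22241} = \sqrt{- \frac{561829}{95} + 22241} = \sqrt{\frac{1551066}{95}} = \frac{\sqrt{147351270}}{95}$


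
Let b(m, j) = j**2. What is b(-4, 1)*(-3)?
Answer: -3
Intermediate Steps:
b(-4, 1)*(-3) = 1**2*(-3) = 1*(-3) = -3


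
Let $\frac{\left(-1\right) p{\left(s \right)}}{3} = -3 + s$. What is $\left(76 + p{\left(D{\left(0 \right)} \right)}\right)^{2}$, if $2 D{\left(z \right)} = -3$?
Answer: $\frac{32041}{4} \approx 8010.3$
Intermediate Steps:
$D{\left(z \right)} = - \frac{3}{2}$ ($D{\left(z \right)} = \frac{1}{2} \left(-3\right) = - \frac{3}{2}$)
$p{\left(s \right)} = 9 - 3 s$ ($p{\left(s \right)} = - 3 \left(-3 + s\right) = 9 - 3 s$)
$\left(76 + p{\left(D{\left(0 \right)} \right)}\right)^{2} = \left(76 + \left(9 - - \frac{9}{2}\right)\right)^{2} = \left(76 + \left(9 + \frac{9}{2}\right)\right)^{2} = \left(76 + \frac{27}{2}\right)^{2} = \left(\frac{179}{2}\right)^{2} = \frac{32041}{4}$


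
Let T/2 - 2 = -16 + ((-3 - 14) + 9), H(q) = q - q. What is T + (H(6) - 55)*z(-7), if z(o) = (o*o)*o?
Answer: 18821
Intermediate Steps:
H(q) = 0
z(o) = o³ (z(o) = o²*o = o³)
T = -44 (T = 4 + 2*(-16 + ((-3 - 14) + 9)) = 4 + 2*(-16 + (-17 + 9)) = 4 + 2*(-16 - 8) = 4 + 2*(-24) = 4 - 48 = -44)
T + (H(6) - 55)*z(-7) = -44 + (0 - 55)*(-7)³ = -44 - 55*(-343) = -44 + 18865 = 18821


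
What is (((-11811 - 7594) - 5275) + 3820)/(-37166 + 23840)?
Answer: 10430/6663 ≈ 1.5654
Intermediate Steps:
(((-11811 - 7594) - 5275) + 3820)/(-37166 + 23840) = ((-19405 - 5275) + 3820)/(-13326) = (-24680 + 3820)*(-1/13326) = -20860*(-1/13326) = 10430/6663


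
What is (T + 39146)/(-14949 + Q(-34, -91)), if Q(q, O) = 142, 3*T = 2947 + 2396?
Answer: -40927/14807 ≈ -2.7640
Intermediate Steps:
T = 1781 (T = (2947 + 2396)/3 = (⅓)*5343 = 1781)
(T + 39146)/(-14949 + Q(-34, -91)) = (1781 + 39146)/(-14949 + 142) = 40927/(-14807) = 40927*(-1/14807) = -40927/14807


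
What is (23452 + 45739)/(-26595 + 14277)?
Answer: -69191/12318 ≈ -5.6171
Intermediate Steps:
(23452 + 45739)/(-26595 + 14277) = 69191/(-12318) = 69191*(-1/12318) = -69191/12318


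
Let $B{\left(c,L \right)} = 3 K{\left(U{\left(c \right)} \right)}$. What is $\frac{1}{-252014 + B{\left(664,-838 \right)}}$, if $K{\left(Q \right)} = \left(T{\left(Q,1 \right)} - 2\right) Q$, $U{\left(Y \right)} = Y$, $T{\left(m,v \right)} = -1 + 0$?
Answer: $- \frac{1}{257990} \approx -3.8761 \cdot 10^{-6}$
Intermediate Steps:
$T{\left(m,v \right)} = -1$
$K{\left(Q \right)} = - 3 Q$ ($K{\left(Q \right)} = \left(-1 - 2\right) Q = - 3 Q$)
$B{\left(c,L \right)} = - 9 c$ ($B{\left(c,L \right)} = 3 \left(- 3 c\right) = - 9 c$)
$\frac{1}{-252014 + B{\left(664,-838 \right)}} = \frac{1}{-252014 - 5976} = \frac{1}{-257990} = - \frac{1}{257990}$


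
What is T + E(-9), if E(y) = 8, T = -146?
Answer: -138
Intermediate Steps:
T + E(-9) = -146 + 8 = -138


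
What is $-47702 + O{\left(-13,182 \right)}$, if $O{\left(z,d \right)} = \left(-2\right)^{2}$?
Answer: $-47698$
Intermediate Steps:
$O{\left(z,d \right)} = 4$
$-47702 + O{\left(-13,182 \right)} = -47702 + 4 = -47698$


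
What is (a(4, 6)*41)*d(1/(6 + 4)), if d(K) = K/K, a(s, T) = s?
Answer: 164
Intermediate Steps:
d(K) = 1
(a(4, 6)*41)*d(1/(6 + 4)) = (4*41)*1 = 164*1 = 164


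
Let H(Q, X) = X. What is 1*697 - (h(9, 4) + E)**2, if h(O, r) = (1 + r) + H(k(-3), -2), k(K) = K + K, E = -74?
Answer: -4344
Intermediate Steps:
k(K) = 2*K
h(O, r) = -1 + r (h(O, r) = (1 + r) - 2 = -1 + r)
1*697 - (h(9, 4) + E)**2 = 1*697 - ((-1 + 4) - 74)**2 = 697 - (3 - 74)**2 = 697 - 1*(-71)**2 = 697 - 1*5041 = 697 - 5041 = -4344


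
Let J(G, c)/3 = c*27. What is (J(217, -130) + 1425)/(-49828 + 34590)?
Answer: 9105/15238 ≈ 0.59752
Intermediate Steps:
J(G, c) = 81*c (J(G, c) = 3*(c*27) = 3*(27*c) = 81*c)
(J(217, -130) + 1425)/(-49828 + 34590) = (81*(-130) + 1425)/(-49828 + 34590) = (-10530 + 1425)/(-15238) = -9105*(-1/15238) = 9105/15238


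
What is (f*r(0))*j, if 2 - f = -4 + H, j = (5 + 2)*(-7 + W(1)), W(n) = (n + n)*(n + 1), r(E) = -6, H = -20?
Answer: 3276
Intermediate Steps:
W(n) = 2*n*(1 + n) (W(n) = (2*n)*(1 + n) = 2*n*(1 + n))
j = -21 (j = (5 + 2)*(-7 + 2*1*(1 + 1)) = 7*(-7 + 2*1*2) = 7*(-7 + 4) = 7*(-3) = -21)
f = 26 (f = 2 - (-4 - 20) = 2 - 1*(-24) = 2 + 24 = 26)
(f*r(0))*j = (26*(-6))*(-21) = -156*(-21) = 3276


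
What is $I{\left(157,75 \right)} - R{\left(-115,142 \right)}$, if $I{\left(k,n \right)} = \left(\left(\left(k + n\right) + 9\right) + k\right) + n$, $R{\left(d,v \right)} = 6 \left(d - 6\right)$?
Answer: $1199$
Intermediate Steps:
$R{\left(d,v \right)} = -36 + 6 d$ ($R{\left(d,v \right)} = 6 \left(-6 + d\right) = -36 + 6 d$)
$I{\left(k,n \right)} = 9 + 2 k + 2 n$ ($I{\left(k,n \right)} = \left(\left(9 + k + n\right) + k\right) + n = \left(9 + n + 2 k\right) + n = 9 + 2 k + 2 n$)
$I{\left(157,75 \right)} - R{\left(-115,142 \right)} = \left(9 + 2 \cdot 157 + 2 \cdot 75\right) - \left(-36 + 6 \left(-115\right)\right) = \left(9 + 314 + 150\right) - \left(-36 - 690\right) = 473 - -726 = 473 + 726 = 1199$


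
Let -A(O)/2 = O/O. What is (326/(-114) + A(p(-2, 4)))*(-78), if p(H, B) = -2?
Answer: 7202/19 ≈ 379.05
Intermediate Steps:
A(O) = -2 (A(O) = -2*O/O = -2*1 = -2)
(326/(-114) + A(p(-2, 4)))*(-78) = (326/(-114) - 2)*(-78) = (326*(-1/114) - 2)*(-78) = (-163/57 - 2)*(-78) = -277/57*(-78) = 7202/19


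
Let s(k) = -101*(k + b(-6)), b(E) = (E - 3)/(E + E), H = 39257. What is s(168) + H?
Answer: 88853/4 ≈ 22213.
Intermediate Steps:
b(E) = (-3 + E)/(2*E) (b(E) = (-3 + E)/((2*E)) = (-3 + E)*(1/(2*E)) = (-3 + E)/(2*E))
s(k) = -303/4 - 101*k (s(k) = -101*(k + (½)*(-3 - 6)/(-6)) = -101*(k + (½)*(-⅙)*(-9)) = -101*(k + ¾) = -101*(¾ + k) = -303/4 - 101*k)
s(168) + H = (-303/4 - 101*168) + 39257 = (-303/4 - 16968) + 39257 = -68175/4 + 39257 = 88853/4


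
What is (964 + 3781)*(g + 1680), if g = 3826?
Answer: 26125970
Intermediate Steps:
(964 + 3781)*(g + 1680) = (964 + 3781)*(3826 + 1680) = 4745*5506 = 26125970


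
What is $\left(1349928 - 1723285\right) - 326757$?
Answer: $-700114$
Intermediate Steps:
$\left(1349928 - 1723285\right) - 326757 = -373357 - 326757 = -700114$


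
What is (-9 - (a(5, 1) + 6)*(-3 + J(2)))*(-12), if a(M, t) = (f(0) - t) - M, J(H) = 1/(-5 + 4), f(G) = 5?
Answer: -132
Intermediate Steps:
J(H) = -1 (J(H) = 1/(-1) = -1)
a(M, t) = 5 - M - t (a(M, t) = (5 - t) - M = 5 - M - t)
(-9 - (a(5, 1) + 6)*(-3 + J(2)))*(-12) = (-9 - ((5 - 1*5 - 1*1) + 6)*(-3 - 1))*(-12) = (-9 - ((5 - 5 - 1) + 6)*(-4))*(-12) = (-9 - (-1 + 6)*(-4))*(-12) = (-9 - 5*(-4))*(-12) = (-9 - 1*(-20))*(-12) = (-9 + 20)*(-12) = 11*(-12) = -132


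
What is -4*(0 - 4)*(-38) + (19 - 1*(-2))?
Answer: -587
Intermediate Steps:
-4*(0 - 4)*(-38) + (19 - 1*(-2)) = -4*(-4)*(-38) + (19 + 2) = 16*(-38) + 21 = -608 + 21 = -587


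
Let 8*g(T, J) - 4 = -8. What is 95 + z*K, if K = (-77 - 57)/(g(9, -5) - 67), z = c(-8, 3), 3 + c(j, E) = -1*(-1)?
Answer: 12289/135 ≈ 91.030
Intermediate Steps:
g(T, J) = -1/2 (g(T, J) = 1/2 + (1/8)*(-8) = 1/2 - 1 = -1/2)
c(j, E) = -2 (c(j, E) = -3 - 1*(-1) = -3 + 1 = -2)
z = -2
K = 268/135 (K = (-77 - 57)/(-1/2 - 67) = -134/(-135/2) = -134*(-2/135) = 268/135 ≈ 1.9852)
95 + z*K = 95 - 2*268/135 = 95 - 536/135 = 12289/135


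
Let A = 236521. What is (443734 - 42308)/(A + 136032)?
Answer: 401426/372553 ≈ 1.0775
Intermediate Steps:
(443734 - 42308)/(A + 136032) = (443734 - 42308)/(236521 + 136032) = 401426/372553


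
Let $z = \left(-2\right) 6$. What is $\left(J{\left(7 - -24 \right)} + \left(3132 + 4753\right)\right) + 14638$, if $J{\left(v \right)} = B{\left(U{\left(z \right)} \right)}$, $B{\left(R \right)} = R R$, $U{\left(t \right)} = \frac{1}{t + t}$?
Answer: $\frac{12973249}{576} \approx 22523.0$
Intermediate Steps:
$z = -12$
$U{\left(t \right)} = \frac{1}{2 t}$
$B{\left(R \right)} = R^{2}$
$J{\left(v \right)} = \frac{1}{576}$ ($J{\left(v \right)} = \left(\frac{1}{2 \left(-12\right)}\right)^{2} = \left(\frac{1}{2} \left(- \frac{1}{12}\right)\right)^{2} = \left(- \frac{1}{24}\right)^{2} = \frac{1}{576}$)
$\left(J{\left(7 - -24 \right)} + \left(3132 + 4753\right)\right) + 14638 = \left(\frac{1}{576} + \left(3132 + 4753\right)\right) + 14638 = \left(\frac{1}{576} + 7885\right) + 14638 = \frac{4541761}{576} + 14638 = \frac{12973249}{576}$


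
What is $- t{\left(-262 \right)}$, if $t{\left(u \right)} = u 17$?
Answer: $4454$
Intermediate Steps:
$t{\left(u \right)} = 17 u$
$- t{\left(-262 \right)} = - 17 \left(-262\right) = \left(-1\right) \left(-4454\right) = 4454$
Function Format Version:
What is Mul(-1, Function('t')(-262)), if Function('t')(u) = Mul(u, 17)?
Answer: 4454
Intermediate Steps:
Function('t')(u) = Mul(17, u)
Mul(-1, Function('t')(-262)) = Mul(-1, Mul(17, -262)) = Mul(-1, -4454) = 4454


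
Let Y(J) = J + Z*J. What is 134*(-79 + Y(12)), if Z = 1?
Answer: -7370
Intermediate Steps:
Y(J) = 2*J (Y(J) = J + 1*J = J + J = 2*J)
134*(-79 + Y(12)) = 134*(-79 + 2*12) = 134*(-79 + 24) = 134*(-55) = -7370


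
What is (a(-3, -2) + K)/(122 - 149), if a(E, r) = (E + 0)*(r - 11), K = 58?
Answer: -97/27 ≈ -3.5926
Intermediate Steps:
a(E, r) = E*(-11 + r)
(a(-3, -2) + K)/(122 - 149) = (-3*(-11 - 2) + 58)/(122 - 149) = (-3*(-13) + 58)/(-27) = (39 + 58)*(-1/27) = 97*(-1/27) = -97/27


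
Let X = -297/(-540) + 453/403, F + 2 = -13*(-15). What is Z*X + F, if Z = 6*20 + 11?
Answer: 3323163/8060 ≈ 412.30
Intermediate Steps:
Z = 131 (Z = 120 + 11 = 131)
F = 193 (F = -2 - 13*(-15) = -2 + 195 = 193)
X = 13493/8060 (X = -297*(-1/540) + 453*(1/403) = 11/20 + 453/403 = 13493/8060 ≈ 1.6741)
Z*X + F = 131*(13493/8060) + 193 = 1767583/8060 + 193 = 3323163/8060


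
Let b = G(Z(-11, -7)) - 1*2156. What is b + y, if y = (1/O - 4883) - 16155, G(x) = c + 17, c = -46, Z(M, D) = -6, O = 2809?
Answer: -65233406/2809 ≈ -23223.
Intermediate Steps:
G(x) = -29 (G(x) = -46 + 17 = -29)
b = -2185 (b = -29 - 1*2156 = -29 - 2156 = -2185)
y = -59095741/2809 (y = (1/2809 - 4883) - 16155 = -13716346/2809 - 16155 = -59095741/2809 ≈ -21038.)
b + y = -2185 - 59095741/2809 = -65233406/2809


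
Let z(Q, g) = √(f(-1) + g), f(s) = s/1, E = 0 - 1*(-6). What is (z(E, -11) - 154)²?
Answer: 23704 - 616*I*√3 ≈ 23704.0 - 1066.9*I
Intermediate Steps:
E = 6 (E = 0 + 6 = 6)
f(s) = s (f(s) = s*1 = s)
z(Q, g) = √(-1 + g)
(z(E, -11) - 154)² = (√(-1 - 11) - 154)² = (√(-12) - 154)² = (2*I*√3 - 154)² = (-154 + 2*I*√3)²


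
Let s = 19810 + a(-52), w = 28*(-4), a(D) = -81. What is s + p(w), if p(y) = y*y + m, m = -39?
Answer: 32234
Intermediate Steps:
w = -112
s = 19729 (s = 19810 - 81 = 19729)
p(y) = -39 + y**2 (p(y) = y*y - 39 = y**2 - 39 = -39 + y**2)
s + p(w) = 19729 + (-39 + (-112)**2) = 19729 + (-39 + 12544) = 19729 + 12505 = 32234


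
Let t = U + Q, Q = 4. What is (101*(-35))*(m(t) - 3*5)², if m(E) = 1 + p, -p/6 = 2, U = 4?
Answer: -2389660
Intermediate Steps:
p = -12 (p = -6*2 = -12)
t = 8 (t = 4 + 4 = 8)
m(E) = -11 (m(E) = 1 - 12 = -11)
(101*(-35))*(m(t) - 3*5)² = (101*(-35))*(-11 - 3*5)² = -3535*(-11 - 15)² = -3535*(-26)² = -3535*676 = -2389660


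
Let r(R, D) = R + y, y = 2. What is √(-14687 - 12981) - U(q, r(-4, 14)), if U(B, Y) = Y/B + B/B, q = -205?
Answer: -207/205 + 2*I*√6917 ≈ -1.0098 + 166.34*I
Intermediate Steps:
r(R, D) = 2 + R (r(R, D) = R + 2 = 2 + R)
U(B, Y) = 1 + Y/B (U(B, Y) = Y/B + 1 = 1 + Y/B)
√(-14687 - 12981) - U(q, r(-4, 14)) = √(-14687 - 12981) - (-205 + (2 - 4))/(-205) = √(-27668) - (-1)*(-205 - 2)/205 = 2*I*√6917 - (-1)*(-207)/205 = 2*I*√6917 - 1*207/205 = 2*I*√6917 - 207/205 = -207/205 + 2*I*√6917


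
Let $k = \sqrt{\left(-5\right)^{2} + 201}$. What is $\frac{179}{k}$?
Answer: $\frac{179 \sqrt{226}}{226} \approx 11.907$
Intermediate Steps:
$k = \sqrt{226}$ ($k = \sqrt{25 + 201} = \sqrt{226} \approx 15.033$)
$\frac{179}{k} = \frac{179}{\sqrt{226}} = 179 \frac{\sqrt{226}}{226} = \frac{179 \sqrt{226}}{226}$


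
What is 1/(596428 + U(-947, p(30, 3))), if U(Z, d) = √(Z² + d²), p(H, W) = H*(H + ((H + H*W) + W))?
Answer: 596428/355704394275 - √21964909/355704394275 ≈ 1.6636e-6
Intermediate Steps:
p(H, W) = H*(W + 2*H + H*W) (p(H, W) = H*(H + (H + W + H*W)) = H*(W + 2*H + H*W))
1/(596428 + U(-947, p(30, 3))) = 1/(596428 + √((-947)² + (30*(3 + 2*30 + 30*3))²)) = 1/(596428 + √(896809 + (30*(3 + 60 + 90))²)) = 1/(596428 + √(896809 + (30*153)²)) = 1/(596428 + √(896809 + 4590²)) = 1/(596428 + √(896809 + 21068100)) = 1/(596428 + √21964909)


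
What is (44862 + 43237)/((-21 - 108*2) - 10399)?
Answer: -88099/10636 ≈ -8.2831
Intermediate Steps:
(44862 + 43237)/((-21 - 108*2) - 10399) = 88099/((-21 - 216) - 10399) = 88099/(-237 - 10399) = 88099/(-10636) = 88099*(-1/10636) = -88099/10636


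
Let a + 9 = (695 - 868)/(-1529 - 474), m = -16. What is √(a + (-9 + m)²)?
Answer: √2471744063/2003 ≈ 24.821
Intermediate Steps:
a = -17854/2003 (a = -9 + (695 - 868)/(-1529 - 474) = -9 - 173/(-2003) = -9 - 173*(-1/2003) = -9 + 173/2003 = -17854/2003 ≈ -8.9136)
√(a + (-9 + m)²) = √(-17854/2003 + (-9 - 16)²) = √(-17854/2003 + (-25)²) = √(-17854/2003 + 625) = √(1234021/2003) = √2471744063/2003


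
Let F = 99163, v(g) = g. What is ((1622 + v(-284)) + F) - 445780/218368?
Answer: 5486439147/54592 ≈ 1.0050e+5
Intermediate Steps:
((1622 + v(-284)) + F) - 445780/218368 = ((1622 - 284) + 99163) - 445780/218368 = (1338 + 99163) - 445780/218368 = 100501 - 1*111445/54592 = 100501 - 111445/54592 = 5486439147/54592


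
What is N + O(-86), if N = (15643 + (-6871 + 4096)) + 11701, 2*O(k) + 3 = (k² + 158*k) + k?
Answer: 42857/2 ≈ 21429.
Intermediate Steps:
O(k) = -3/2 + k²/2 + 159*k/2 (O(k) = -3/2 + ((k² + 158*k) + k)/2 = -3/2 + (k² + 159*k)/2 = -3/2 + (k²/2 + 159*k/2) = -3/2 + k²/2 + 159*k/2)
N = 24569 (N = (15643 - 2775) + 11701 = 12868 + 11701 = 24569)
N + O(-86) = 24569 + (-3/2 + (½)*(-86)² + (159/2)*(-86)) = 24569 + (-3/2 + (½)*7396 - 6837) = 24569 + (-3/2 + 3698 - 6837) = 24569 - 6281/2 = 42857/2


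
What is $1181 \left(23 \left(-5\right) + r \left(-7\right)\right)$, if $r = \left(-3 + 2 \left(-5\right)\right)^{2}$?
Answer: $-1532938$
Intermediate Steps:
$r = 169$ ($r = \left(-3 - 10\right)^{2} = \left(-13\right)^{2} = 169$)
$1181 \left(23 \left(-5\right) + r \left(-7\right)\right) = 1181 \left(23 \left(-5\right) + 169 \left(-7\right)\right) = 1181 \left(-115 - 1183\right) = 1181 \left(-1298\right) = -1532938$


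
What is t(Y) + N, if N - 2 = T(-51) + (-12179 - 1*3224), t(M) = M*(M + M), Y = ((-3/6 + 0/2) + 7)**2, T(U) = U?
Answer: -95055/8 ≈ -11882.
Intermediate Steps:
Y = 169/4 (Y = ((-3*1/6 + 0*(1/2)) + 7)**2 = ((-1/2 + 0) + 7)**2 = (-1/2 + 7)**2 = (13/2)**2 = 169/4 ≈ 42.250)
t(M) = 2*M**2 (t(M) = M*(2*M) = 2*M**2)
N = -15452 (N = 2 + (-51 + (-12179 - 1*3224)) = 2 + (-51 + (-12179 - 3224)) = 2 + (-51 - 15403) = 2 - 15454 = -15452)
t(Y) + N = 2*(169/4)**2 - 15452 = 2*(28561/16) - 15452 = 28561/8 - 15452 = -95055/8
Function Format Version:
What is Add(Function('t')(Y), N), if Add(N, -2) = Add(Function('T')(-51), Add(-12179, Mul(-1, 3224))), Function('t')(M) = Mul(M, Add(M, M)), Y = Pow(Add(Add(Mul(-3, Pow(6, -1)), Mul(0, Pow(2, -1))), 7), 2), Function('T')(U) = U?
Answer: Rational(-95055, 8) ≈ -11882.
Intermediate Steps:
Y = Rational(169, 4) (Y = Pow(Add(Add(Mul(-3, Rational(1, 6)), Mul(0, Rational(1, 2))), 7), 2) = Pow(Add(Add(Rational(-1, 2), 0), 7), 2) = Pow(Add(Rational(-1, 2), 7), 2) = Pow(Rational(13, 2), 2) = Rational(169, 4) ≈ 42.250)
Function('t')(M) = Mul(2, Pow(M, 2)) (Function('t')(M) = Mul(M, Mul(2, M)) = Mul(2, Pow(M, 2)))
N = -15452 (N = Add(2, Add(-51, Add(-12179, Mul(-1, 3224)))) = Add(2, Add(-51, Add(-12179, -3224))) = Add(2, Add(-51, -15403)) = Add(2, -15454) = -15452)
Add(Function('t')(Y), N) = Add(Mul(2, Pow(Rational(169, 4), 2)), -15452) = Add(Mul(2, Rational(28561, 16)), -15452) = Add(Rational(28561, 8), -15452) = Rational(-95055, 8)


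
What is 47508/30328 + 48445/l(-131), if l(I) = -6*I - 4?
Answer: 5538203/87193 ≈ 63.517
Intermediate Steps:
l(I) = -4 - 6*I
47508/30328 + 48445/l(-131) = 47508/30328 + 48445/(-4 - 6*(-131)) = 47508*(1/30328) + 48445/(-4 + 786) = 11877/7582 + 48445/782 = 5538203/87193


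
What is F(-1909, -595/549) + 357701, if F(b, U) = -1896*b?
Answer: 3977165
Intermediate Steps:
F(-1909, -595/549) + 357701 = -1896*(-1909) + 357701 = 3619464 + 357701 = 3977165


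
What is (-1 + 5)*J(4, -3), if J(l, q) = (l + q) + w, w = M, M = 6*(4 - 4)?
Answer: 4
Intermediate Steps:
M = 0 (M = 6*0 = 0)
w = 0
J(l, q) = l + q (J(l, q) = (l + q) + 0 = l + q)
(-1 + 5)*J(4, -3) = (-1 + 5)*(4 - 3) = 4*1 = 4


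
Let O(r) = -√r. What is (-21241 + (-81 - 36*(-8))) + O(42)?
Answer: -21034 - √42 ≈ -21040.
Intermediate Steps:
(-21241 + (-81 - 36*(-8))) + O(42) = (-21241 + (-81 - 36*(-8))) - √42 = (-21241 + (-81 + 288)) - √42 = (-21241 + 207) - √42 = -21034 - √42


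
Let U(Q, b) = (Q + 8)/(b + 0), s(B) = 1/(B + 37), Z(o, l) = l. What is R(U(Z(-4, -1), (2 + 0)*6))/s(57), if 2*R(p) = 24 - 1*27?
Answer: -141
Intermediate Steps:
s(B) = 1/(37 + B)
U(Q, b) = (8 + Q)/b
R(p) = -3/2 (R(p) = (24 - 1*27)/2 = (24 - 27)/2 = (½)*(-3) = -3/2)
R(U(Z(-4, -1), (2 + 0)*6))/s(57) = -3/(2*(1/(37 + 57))) = -3/(2*(1/94)) = -3/(2*1/94) = -3/2*94 = -141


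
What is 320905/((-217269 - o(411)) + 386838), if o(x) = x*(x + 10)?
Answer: -320905/3462 ≈ -92.693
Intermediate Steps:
o(x) = x*(10 + x)
320905/((-217269 - o(411)) + 386838) = 320905/((-217269 - 411*(10 + 411)) + 386838) = 320905/((-217269 - 411*421) + 386838) = 320905/((-217269 - 1*173031) + 386838) = 320905/((-217269 - 173031) + 386838) = 320905/(-390300 + 386838) = 320905/(-3462) = 320905*(-1/3462) = -320905/3462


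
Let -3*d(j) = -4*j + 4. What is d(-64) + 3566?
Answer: 10438/3 ≈ 3479.3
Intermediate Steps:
d(j) = -4/3 + 4*j/3 (d(j) = -(-4*j + 4)/3 = -(4 - 4*j)/3 = -4/3 + 4*j/3)
d(-64) + 3566 = (-4/3 + (4/3)*(-64)) + 3566 = (-4/3 - 256/3) + 3566 = -260/3 + 3566 = 10438/3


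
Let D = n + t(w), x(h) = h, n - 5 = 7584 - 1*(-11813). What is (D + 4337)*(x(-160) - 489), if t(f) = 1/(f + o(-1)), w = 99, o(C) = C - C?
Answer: -138659558/9 ≈ -1.5407e+7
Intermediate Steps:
n = 19402 (n = 5 + (7584 - 1*(-11813)) = 5 + (7584 + 11813) = 5 + 19397 = 19402)
o(C) = 0
t(f) = 1/f (t(f) = 1/(f + 0) = 1/f)
D = 1920799/99 (D = 19402 + 1/99 = 1920799/99 ≈ 19402.)
(D + 4337)*(x(-160) - 489) = (1920799/99 + 4337)*(-160 - 489) = (2350162/99)*(-649) = -138659558/9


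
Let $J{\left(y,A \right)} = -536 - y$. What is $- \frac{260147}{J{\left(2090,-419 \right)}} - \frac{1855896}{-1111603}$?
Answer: $\frac{294053768537}{2919069478} \approx 100.74$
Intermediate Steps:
$- \frac{260147}{J{\left(2090,-419 \right)}} - \frac{1855896}{-1111603} = - \frac{260147}{-536 - 2090} - \frac{1855896}{-1111603} = - \frac{260147}{-536 - 2090} - - \frac{1855896}{1111603} = - \frac{260147}{-2626} + \frac{1855896}{1111603} = \left(-260147\right) \left(- \frac{1}{2626}\right) + \frac{1855896}{1111603} = \frac{260147}{2626} + \frac{1855896}{1111603} = \frac{294053768537}{2919069478}$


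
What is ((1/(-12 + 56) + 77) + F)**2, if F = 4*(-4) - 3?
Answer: 6517809/1936 ≈ 3366.6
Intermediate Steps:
F = -19 (F = -16 - 3 = -19)
((1/(-12 + 56) + 77) + F)**2 = ((1/(-12 + 56) + 77) - 19)**2 = ((1/44 + 77) - 19)**2 = (3389/44 - 19)**2 = (2553/44)**2 = 6517809/1936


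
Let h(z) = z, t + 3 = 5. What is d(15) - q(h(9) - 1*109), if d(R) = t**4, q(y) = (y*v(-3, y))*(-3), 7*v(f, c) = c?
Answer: 30112/7 ≈ 4301.7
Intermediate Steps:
t = 2 (t = -3 + 5 = 2)
v(f, c) = c/7
q(y) = -3*y**2/7 (q(y) = (y*(y/7))*(-3) = (y**2/7)*(-3) = -3*y**2/7)
d(R) = 16 (d(R) = 2**4 = 16)
d(15) - q(h(9) - 1*109) = 16 - (-3)*(9 - 1*109)**2/7 = 16 - (-3)*(9 - 109)**2/7 = 16 - (-3)*(-100)**2/7 = 16 - (-3)*10000/7 = 16 - 1*(-30000/7) = 16 + 30000/7 = 30112/7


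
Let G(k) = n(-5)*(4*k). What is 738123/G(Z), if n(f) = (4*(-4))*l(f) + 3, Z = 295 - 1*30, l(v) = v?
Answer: 738123/87980 ≈ 8.3897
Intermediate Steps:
Z = 265 (Z = 295 - 30 = 265)
n(f) = 3 - 16*f (n(f) = (4*(-4))*f + 3 = -16*f + 3 = 3 - 16*f)
G(k) = 332*k (G(k) = (3 - 16*(-5))*(4*k) = (3 + 80)*(4*k) = 83*(4*k) = 332*k)
738123/G(Z) = 738123/((332*265)) = 738123/87980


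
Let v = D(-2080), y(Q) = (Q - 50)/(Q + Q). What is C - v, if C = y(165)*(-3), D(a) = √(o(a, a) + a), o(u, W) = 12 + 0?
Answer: -23/22 - 2*I*√517 ≈ -1.0455 - 45.475*I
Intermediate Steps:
o(u, W) = 12
D(a) = √(12 + a)
y(Q) = (-50 + Q)/(2*Q) (y(Q) = (-50 + Q)/((2*Q)) = (-50 + Q)*(1/(2*Q)) = (-50 + Q)/(2*Q))
v = 2*I*√517 (v = √(12 - 2080) = √(-2068) = 2*I*√517 ≈ 45.475*I)
C = -23/22 (C = ((½)*(-50 + 165)/165)*(-3) = ((½)*(1/165)*115)*(-3) = (23/66)*(-3) = -23/22 ≈ -1.0455)
C - v = -23/22 - 2*I*√517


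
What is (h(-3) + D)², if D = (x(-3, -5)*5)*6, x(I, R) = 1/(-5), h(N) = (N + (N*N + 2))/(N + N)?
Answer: 484/9 ≈ 53.778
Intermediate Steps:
h(N) = (2 + N + N²)/(2*N) (h(N) = (N + (N² + 2))/((2*N)) = (N + (2 + N²))*(1/(2*N)) = (2 + N + N²)*(1/(2*N)) = (2 + N + N²)/(2*N))
x(I, R) = -⅕
D = -6 (D = -⅕*5*6 = -1*6 = -6)
(h(-3) + D)² = ((½)*(2 - 3*(1 - 3))/(-3) - 6)² = ((½)*(-⅓)*(2 - 3*(-2)) - 6)² = ((½)*(-⅓)*(2 + 6) - 6)² = ((½)*(-⅓)*8 - 6)² = (-4/3 - 6)² = (-22/3)² = 484/9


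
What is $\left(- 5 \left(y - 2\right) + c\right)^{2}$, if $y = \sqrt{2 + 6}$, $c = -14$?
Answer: $216 + 80 \sqrt{2} \approx 329.14$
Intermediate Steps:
$y = 2 \sqrt{2}$ ($y = \sqrt{8} = 2 \sqrt{2} \approx 2.8284$)
$\left(- 5 \left(y - 2\right) + c\right)^{2} = \left(- 5 \left(2 \sqrt{2} - 2\right) - 14\right)^{2} = \left(- 5 \left(-2 + 2 \sqrt{2}\right) - 14\right)^{2} = \left(\left(10 - 10 \sqrt{2}\right) - 14\right)^{2} = \left(-4 - 10 \sqrt{2}\right)^{2}$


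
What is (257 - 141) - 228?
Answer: -112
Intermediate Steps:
(257 - 141) - 228 = 116 - 228 = -112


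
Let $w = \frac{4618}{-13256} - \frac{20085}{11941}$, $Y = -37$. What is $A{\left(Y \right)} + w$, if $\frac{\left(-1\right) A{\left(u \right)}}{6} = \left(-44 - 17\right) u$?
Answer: $- \frac{1071941580965}{79144948} \approx -13544.0$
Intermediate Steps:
$A{\left(u \right)} = 366 u$ ($A{\left(u \right)} = - 6 \left(-44 - 17\right) u = - 6 \left(- 61 u\right) = 366 u$)
$w = - \frac{160695149}{79144948}$ ($w = 4618 \left(- \frac{1}{13256}\right) - \frac{20085}{11941} = - \frac{2309}{6628} - \frac{20085}{11941} = - \frac{160695149}{79144948} \approx -2.0304$)
$A{\left(Y \right)} + w = 366 \left(-37\right) - \frac{160695149}{79144948} = -13542 - \frac{160695149}{79144948} = - \frac{1071941580965}{79144948}$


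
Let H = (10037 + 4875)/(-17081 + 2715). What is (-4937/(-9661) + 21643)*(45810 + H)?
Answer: 68802800090021040/69394963 ≈ 9.9147e+8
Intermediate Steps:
H = -7456/7183 (H = 14912/(-14366) = 14912*(-1/14366) = -7456/7183 ≈ -1.0380)
(-4937/(-9661) + 21643)*(45810 + H) = (-4937/(-9661) + 21643)*(45810 - 7456/7183) = (-4937*(-1/9661) + 21643)*(329045774/7183) = (4937/9661 + 21643)*(329045774/7183) = (209097960/9661)*(329045774/7183) = 68802800090021040/69394963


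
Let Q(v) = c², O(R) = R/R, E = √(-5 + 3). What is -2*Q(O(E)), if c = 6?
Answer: -72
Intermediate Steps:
E = I*√2 (E = √(-2) = I*√2 ≈ 1.4142*I)
O(R) = 1
Q(v) = 36 (Q(v) = 6² = 36)
-2*Q(O(E)) = -2*36 = -72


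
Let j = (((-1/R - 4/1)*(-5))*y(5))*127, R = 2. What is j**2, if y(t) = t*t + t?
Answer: 7348775625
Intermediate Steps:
y(t) = t + t**2 (y(t) = t**2 + t = t + t**2)
j = 85725 (j = (((-1/2 - 4/1)*(-5))*(5*(1 + 5)))*127 = (((-1*1/2 - 4*1)*(-5))*(5*6))*127 = (((-1/2 - 4)*(-5))*30)*127 = (-9/2*(-5)*30)*127 = ((45/2)*30)*127 = 675*127 = 85725)
j**2 = 85725**2 = 7348775625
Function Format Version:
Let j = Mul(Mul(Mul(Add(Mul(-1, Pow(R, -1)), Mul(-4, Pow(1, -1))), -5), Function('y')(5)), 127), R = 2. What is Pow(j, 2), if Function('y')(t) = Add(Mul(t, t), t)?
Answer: 7348775625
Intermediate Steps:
Function('y')(t) = Add(t, Pow(t, 2)) (Function('y')(t) = Add(Pow(t, 2), t) = Add(t, Pow(t, 2)))
j = 85725 (j = Mul(Mul(Mul(Add(Mul(-1, Pow(2, -1)), Mul(-4, Pow(1, -1))), -5), Mul(5, Add(1, 5))), 127) = Mul(Mul(Mul(Add(Mul(-1, Rational(1, 2)), Mul(-4, 1)), -5), Mul(5, 6)), 127) = Mul(Mul(Mul(Add(Rational(-1, 2), -4), -5), 30), 127) = Mul(Mul(Mul(Rational(-9, 2), -5), 30), 127) = Mul(Mul(Rational(45, 2), 30), 127) = Mul(675, 127) = 85725)
Pow(j, 2) = Pow(85725, 2) = 7348775625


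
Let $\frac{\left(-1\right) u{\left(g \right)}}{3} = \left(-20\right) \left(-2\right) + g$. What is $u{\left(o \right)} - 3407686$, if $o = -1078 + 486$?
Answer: $-3406030$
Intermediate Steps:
$o = -592$
$u{\left(g \right)} = -120 - 3 g$ ($u{\left(g \right)} = - 3 \left(\left(-20\right) \left(-2\right) + g\right) = - 3 \left(40 + g\right) = -120 - 3 g$)
$u{\left(o \right)} - 3407686 = \left(-120 - -1776\right) - 3407686 = \left(-120 + 1776\right) - 3407686 = 1656 - 3407686 = -3406030$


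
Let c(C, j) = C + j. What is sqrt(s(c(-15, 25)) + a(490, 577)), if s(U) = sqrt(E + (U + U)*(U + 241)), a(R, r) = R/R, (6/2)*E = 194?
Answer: sqrt(9 + 3*sqrt(45762))/3 ≈ 8.5033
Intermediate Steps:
E = 194/3 (E = (1/3)*194 = 194/3 ≈ 64.667)
a(R, r) = 1
s(U) = sqrt(194/3 + 2*U*(241 + U)) (s(U) = sqrt(194/3 + (U + U)*(U + 241)) = sqrt(194/3 + (2*U)*(241 + U)) = sqrt(194/3 + 2*U*(241 + U)))
sqrt(s(c(-15, 25)) + a(490, 577)) = sqrt(sqrt(582 + 18*(-15 + 25)**2 + 4338*(-15 + 25))/3 + 1) = sqrt(sqrt(582 + 18*10**2 + 4338*10)/3 + 1) = sqrt(sqrt(582 + 18*100 + 43380)/3 + 1) = sqrt(sqrt(582 + 1800 + 43380)/3 + 1) = sqrt(sqrt(45762)/3 + 1) = sqrt(1 + sqrt(45762)/3)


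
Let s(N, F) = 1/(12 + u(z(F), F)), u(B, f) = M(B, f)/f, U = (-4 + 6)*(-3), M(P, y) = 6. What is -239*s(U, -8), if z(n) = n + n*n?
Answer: -956/45 ≈ -21.244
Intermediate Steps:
U = -6 (U = 2*(-3) = -6)
z(n) = n + n**2
u(B, f) = 6/f
s(N, F) = 1/(12 + 6/F)
-239*s(U, -8) = -239*(-8)/(6*(1 + 2*(-8))) = -239*(-8)/(6*(1 - 16)) = -239*(-8)/(6*(-15)) = -239*(-8)*(-1)/(6*15) = -239*4/45 = -956/45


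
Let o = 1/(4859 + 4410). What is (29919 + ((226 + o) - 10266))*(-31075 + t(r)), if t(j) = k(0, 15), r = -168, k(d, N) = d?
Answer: -5725831395900/9269 ≈ -6.1774e+8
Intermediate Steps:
o = 1/9269 ≈ 0.00010789
t(j) = 0
(29919 + ((226 + o) - 10266))*(-31075 + t(r)) = (29919 + ((226 + 1/9269) - 10266))*(-31075 + 0) = (29919 + (2094795/9269 - 10266))*(-31075) = (29919 - 93060759/9269)*(-31075) = (184258452/9269)*(-31075) = -5725831395900/9269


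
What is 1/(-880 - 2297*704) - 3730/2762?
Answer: -4171275301/3088755648 ≈ -1.3505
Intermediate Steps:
1/(-880 - 2297*704) - 3730/2762 = (1/704)/(-3177) - 3730*1/2762 = -1/3177*1/704 - 1865/1381 = -1/2236608 - 1865/1381 = -4171275301/3088755648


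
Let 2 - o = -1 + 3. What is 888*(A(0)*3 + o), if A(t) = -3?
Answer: -7992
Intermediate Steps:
o = 0 (o = 2 - (-1 + 3) = 2 - 1*2 = 2 - 2 = 0)
888*(A(0)*3 + o) = 888*(-3*3 + 0) = 888*(-9 + 0) = 888*(-9) = -7992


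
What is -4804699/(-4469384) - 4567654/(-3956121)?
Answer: 3032505409055/1360109530728 ≈ 2.2296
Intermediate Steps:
-4804699/(-4469384) - 4567654/(-3956121) = -4804699*(-1/4469384) - 4567654*(-1/3956121) = 4804699/4469384 + 351358/304317 = 3032505409055/1360109530728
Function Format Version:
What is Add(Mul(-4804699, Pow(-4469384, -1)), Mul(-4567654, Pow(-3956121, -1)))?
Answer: Rational(3032505409055, 1360109530728) ≈ 2.2296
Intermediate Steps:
Add(Mul(-4804699, Pow(-4469384, -1)), Mul(-4567654, Pow(-3956121, -1))) = Add(Mul(-4804699, Rational(-1, 4469384)), Mul(-4567654, Rational(-1, 3956121))) = Add(Rational(4804699, 4469384), Rational(351358, 304317)) = Rational(3032505409055, 1360109530728)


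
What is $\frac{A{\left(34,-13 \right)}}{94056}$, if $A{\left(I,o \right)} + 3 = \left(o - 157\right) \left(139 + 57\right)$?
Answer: $- \frac{33323}{94056} \approx -0.35429$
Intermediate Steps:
$A{\left(I,o \right)} = -30775 + 196 o$ ($A{\left(I,o \right)} = -3 + \left(o - 157\right) \left(139 + 57\right) = -3 + \left(-157 + o\right) 196 = -3 + \left(-30772 + 196 o\right) = -30775 + 196 o$)
$\frac{A{\left(34,-13 \right)}}{94056} = \frac{-30775 + 196 \left(-13\right)}{94056} = \left(-30775 - 2548\right) \frac{1}{94056} = \left(-33323\right) \frac{1}{94056} = - \frac{33323}{94056}$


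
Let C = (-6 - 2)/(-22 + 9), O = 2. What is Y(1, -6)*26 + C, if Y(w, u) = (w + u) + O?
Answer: -1006/13 ≈ -77.385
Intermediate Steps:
C = 8/13 (C = -8/(-13) = -8*(-1/13) = 8/13 ≈ 0.61539)
Y(w, u) = 2 + u + w (Y(w, u) = (w + u) + 2 = (u + w) + 2 = 2 + u + w)
Y(1, -6)*26 + C = (2 - 6 + 1)*26 + 8/13 = -3*26 + 8/13 = -78 + 8/13 = -1006/13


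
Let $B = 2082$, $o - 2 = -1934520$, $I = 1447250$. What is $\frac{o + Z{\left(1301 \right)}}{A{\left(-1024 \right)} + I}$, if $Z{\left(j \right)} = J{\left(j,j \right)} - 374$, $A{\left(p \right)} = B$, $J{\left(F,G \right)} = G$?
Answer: $- \frac{1933591}{1449332} \approx -1.3341$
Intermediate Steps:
$o = -1934518$ ($o = 2 - 1934520 = -1934518$)
$A{\left(p \right)} = 2082$
$Z{\left(j \right)} = -374 + j$ ($Z{\left(j \right)} = j - 374 = -374 + j$)
$\frac{o + Z{\left(1301 \right)}}{A{\left(-1024 \right)} + I} = \frac{-1934518 + \left(-374 + 1301\right)}{2082 + 1447250} = \frac{-1934518 + 927}{1449332} = \left(-1933591\right) \frac{1}{1449332} = - \frac{1933591}{1449332}$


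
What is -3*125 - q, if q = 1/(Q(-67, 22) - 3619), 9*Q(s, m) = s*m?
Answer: -12766866/34045 ≈ -375.00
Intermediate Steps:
Q(s, m) = m*s/9 (Q(s, m) = (s*m)/9 = (m*s)/9 = m*s/9)
q = -9/34045 (q = 1/((1/9)*22*(-67) - 3619) = 1/(-1474/9 - 3619) = 1/(-34045/9) = -9/34045 ≈ -0.00026436)
-3*125 - q = -3*125 - 1*(-9/34045) = -375 + 9/34045 = -12766866/34045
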